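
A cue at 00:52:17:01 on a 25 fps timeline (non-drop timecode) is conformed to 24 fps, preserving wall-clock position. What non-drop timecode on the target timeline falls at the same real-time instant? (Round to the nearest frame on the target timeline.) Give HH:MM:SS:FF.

00:52:17:01

Source frame index: (0×3600 + 52×60 + 17) × 25 + 1 = 78426.
Real time: 78426 / (25) = 78426/25 s.
Target frame: (78426/25) × (24) = 1882224/25 ≈ 75288.960 → 75289.
At 24 labels/s: frame 75289 → 00:52:17:01.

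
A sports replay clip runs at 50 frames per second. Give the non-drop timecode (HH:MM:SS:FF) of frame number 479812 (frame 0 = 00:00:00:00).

479812 ÷ 50 = 9596 full seconds, remainder 12 frames.
9596 s = 2 h 39 min 56 s.
Timecode: 02:39:56:12.

02:39:56:12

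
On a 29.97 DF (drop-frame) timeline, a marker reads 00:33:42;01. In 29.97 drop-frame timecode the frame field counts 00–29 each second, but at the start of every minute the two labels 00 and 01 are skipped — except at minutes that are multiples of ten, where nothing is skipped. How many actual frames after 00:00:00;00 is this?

Complete 10-minute blocks: 3, each 17982 frames → 53946.
Remaining 3 whole minutes in the current block: 1800 + 2 × 1798 = 5396 frames.
Within the current minute: 42 × 30 + 1 − 2 = 1259 (labels ;00/;01 skipped at this minute). Total = 53946 + 5396 + 1259 = 60601.

60601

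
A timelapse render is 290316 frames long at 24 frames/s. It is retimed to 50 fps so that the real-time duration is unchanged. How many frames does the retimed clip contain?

Target frames = source frames × (target rate / source rate) = 290316 × (50)/(24) = 290316 × 25/12 = 604825.

604825 frames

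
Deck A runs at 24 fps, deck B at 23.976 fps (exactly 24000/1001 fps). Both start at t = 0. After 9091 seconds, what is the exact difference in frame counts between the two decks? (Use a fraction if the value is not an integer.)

A emits 24 × 9091 = 218184 frames; B emits 24000/1001 × 9091 = 218184000/1001.
Difference = 218184/1001 frames (≈ 217.9660); B is behind A.

218184/1001 frames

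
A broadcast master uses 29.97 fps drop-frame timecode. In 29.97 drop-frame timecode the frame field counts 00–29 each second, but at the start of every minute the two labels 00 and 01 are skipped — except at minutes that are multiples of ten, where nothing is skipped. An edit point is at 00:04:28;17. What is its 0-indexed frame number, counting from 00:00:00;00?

8049

As if non-drop at 30 labels/s: (0 × 3600 + 4 × 60 + 28) × 30 + 17 = 8057.
Minute boundaries passed: 4; those not divisible by 10: 4 − 0 = 4; dropped labels = 2 × 4 = 8.
Actual frame index = 8057 − 8 = 8049.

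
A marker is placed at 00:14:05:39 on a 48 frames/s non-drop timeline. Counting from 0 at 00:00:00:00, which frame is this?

Total seconds to the label: (0 × 3600 + 14 × 60 + 5) = 845.
Frame index = 845 × 48 + 39 = 40599.

40599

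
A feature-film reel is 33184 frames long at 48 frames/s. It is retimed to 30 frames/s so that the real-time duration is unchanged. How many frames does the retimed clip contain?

20740 frames

Target frames = source frames × (target rate / source rate) = 33184 × (30)/(48) = 33184 × 5/8 = 20740.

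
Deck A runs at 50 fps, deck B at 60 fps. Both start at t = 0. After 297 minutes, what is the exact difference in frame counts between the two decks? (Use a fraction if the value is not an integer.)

178200 frames

297 min = 17820 s.
A emits 50 × 17820 = 891000 frames; B emits 60 × 17820 = 1069200.
Difference = 178200 frames; B is ahead of A.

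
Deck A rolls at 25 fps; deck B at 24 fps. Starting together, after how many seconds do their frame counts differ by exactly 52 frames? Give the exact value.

The gap grows by |24 − 25| = 1 frame per second.
Time for a 52-frame gap: 52 ÷ (1) = 52 s.

52 seconds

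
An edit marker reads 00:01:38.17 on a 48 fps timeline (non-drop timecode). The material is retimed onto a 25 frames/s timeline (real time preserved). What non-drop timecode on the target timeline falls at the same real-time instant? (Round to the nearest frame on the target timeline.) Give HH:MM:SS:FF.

Source frame index: (0×3600 + 1×60 + 38) × 48 + 17 = 4721.
Real time: 4721 / (48) = 4721/48 s.
Target frame: (4721/48) × (25) = 118025/48 ≈ 2458.854 → 2459.
At 25 labels/s: frame 2459 → 00:01:38:09.

00:01:38:09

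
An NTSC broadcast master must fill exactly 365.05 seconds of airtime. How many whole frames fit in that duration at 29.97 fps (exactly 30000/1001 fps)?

10940 frames

Frames = 365.05 × 30000/1001 = 1564500/143 ≈ 10940.5594.
Complete frames: 10940.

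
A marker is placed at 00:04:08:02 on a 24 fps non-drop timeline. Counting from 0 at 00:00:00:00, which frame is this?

frame 5954

Total seconds to the label: (0 × 3600 + 4 × 60 + 8) = 248.
Frame index = 248 × 24 + 2 = 5954.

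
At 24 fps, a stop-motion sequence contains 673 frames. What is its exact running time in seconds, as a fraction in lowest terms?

673/24 seconds

Running time = 673 ÷ (24) = 673 × 1/24 = 673/24 s.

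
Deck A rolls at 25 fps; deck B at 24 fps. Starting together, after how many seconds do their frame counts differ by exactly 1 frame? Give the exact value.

The gap grows by |24 − 25| = 1 frame per second.
Time for a 1-frame gap: 1 ÷ (1) = 1 s.

1 seconds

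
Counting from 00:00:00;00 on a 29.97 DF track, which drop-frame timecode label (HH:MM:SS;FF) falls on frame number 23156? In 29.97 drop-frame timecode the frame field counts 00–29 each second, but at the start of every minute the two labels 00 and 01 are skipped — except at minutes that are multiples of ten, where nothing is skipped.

00:12:52;18

Each 10-minute DF block holds 10 × 60 × 30 − 9 × 2 = 17982 frames. 23156 ÷ 17982 → 1 full block, remainder 5174.
Within the partial block the first minute is 1800 frames and each further minute 1798, so 2 further minute boundaries passed. Total skipped labels = 18 × 1 + 2 × 2 = 22.
Non-drop label index = 23156 + 22 = 23178; at 30 labels/s that is 00:12:52:18, i.e. DF 00:12:52;18.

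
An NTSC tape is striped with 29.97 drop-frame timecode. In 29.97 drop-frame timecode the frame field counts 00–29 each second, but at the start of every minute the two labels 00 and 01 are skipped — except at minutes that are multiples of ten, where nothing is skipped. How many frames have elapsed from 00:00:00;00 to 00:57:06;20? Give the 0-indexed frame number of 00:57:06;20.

102696

Complete 10-minute blocks: 5, each 17982 frames → 89910.
Remaining 7 whole minutes in the current block: 1800 + 6 × 1798 = 12588 frames.
Within the current minute: 6 × 30 + 20 − 2 = 198 (labels ;00/;01 skipped at this minute). Total = 89910 + 12588 + 198 = 102696.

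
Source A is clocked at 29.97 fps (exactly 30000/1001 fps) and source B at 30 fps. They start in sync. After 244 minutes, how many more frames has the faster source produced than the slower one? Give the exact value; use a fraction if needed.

244 min = 14640 s.
A emits 30000/1001 × 14640 = 439200000/1001 frames; B emits 30 × 14640 = 439200.
Difference = 439200/1001 frames (≈ 438.7612); B is ahead of A.

439200/1001 frames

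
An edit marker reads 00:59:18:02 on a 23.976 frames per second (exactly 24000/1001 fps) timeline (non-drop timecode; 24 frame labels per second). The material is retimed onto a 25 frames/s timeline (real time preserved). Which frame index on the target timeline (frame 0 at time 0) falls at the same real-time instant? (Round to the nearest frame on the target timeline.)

frame 89041

Source frame index: (0×3600 + 59×60 + 18) × 24 + 2 = 85394.
Real time: 85394 / (24000/1001) = 42739697/12000 s.
Target frame: (42739697/12000) × (25) = 42739697/480 ≈ 89041.035 → 89041.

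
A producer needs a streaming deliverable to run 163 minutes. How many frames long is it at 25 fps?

163 min = 9780 s.
Frames = 9780 × 25 = 244500.

244500 frames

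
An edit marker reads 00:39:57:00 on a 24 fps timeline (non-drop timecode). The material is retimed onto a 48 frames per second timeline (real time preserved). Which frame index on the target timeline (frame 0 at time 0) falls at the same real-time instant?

frame 115056

Source frame index: (0×3600 + 39×60 + 57) × 24 + 0 = 57528.
Real time: 57528 / (24) = 2397 s.
Target frame: (2397) × (48) = 115056.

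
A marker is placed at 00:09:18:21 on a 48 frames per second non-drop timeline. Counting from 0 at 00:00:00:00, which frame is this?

Total seconds to the label: (0 × 3600 + 9 × 60 + 18) = 558.
Frame index = 558 × 48 + 21 = 26805.

26805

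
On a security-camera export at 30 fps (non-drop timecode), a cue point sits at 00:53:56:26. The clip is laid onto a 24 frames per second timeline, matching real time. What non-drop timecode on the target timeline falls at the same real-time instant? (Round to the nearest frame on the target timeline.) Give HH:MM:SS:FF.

00:53:56:21

Source frame index: (0×3600 + 53×60 + 56) × 30 + 26 = 97106.
Real time: 97106 / (30) = 48553/15 s.
Target frame: (48553/15) × (24) = 388424/5 ≈ 77684.800 → 77685.
At 24 labels/s: frame 77685 → 00:53:56:21.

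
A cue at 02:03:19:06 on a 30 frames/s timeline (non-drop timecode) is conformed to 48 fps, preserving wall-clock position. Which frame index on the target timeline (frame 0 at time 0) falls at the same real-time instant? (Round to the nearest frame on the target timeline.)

frame 355162

Source frame index: (2×3600 + 3×60 + 19) × 30 + 6 = 221976.
Real time: 221976 / (30) = 36996/5 s.
Target frame: (36996/5) × (48) = 1775808/5 ≈ 355161.600 → 355162.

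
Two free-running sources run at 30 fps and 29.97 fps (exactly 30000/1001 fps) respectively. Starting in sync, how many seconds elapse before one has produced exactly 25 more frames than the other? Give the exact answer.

The gap grows by |30000/1001 − 30| = 30/1001 frames per second.
Time for a 25-frame gap: 25 ÷ (30/1001) = 5005/6 s.

5005/6 seconds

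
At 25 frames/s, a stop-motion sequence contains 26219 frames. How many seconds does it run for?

Running time = 26219 / (25) = 1048.76 s.

1048.76 seconds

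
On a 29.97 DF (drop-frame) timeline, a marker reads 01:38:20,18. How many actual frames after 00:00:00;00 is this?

176840

As if non-drop at 30 labels/s: (1 × 3600 + 38 × 60 + 20) × 30 + 18 = 177018.
Minute boundaries passed: 98; those not divisible by 10: 98 − 9 = 89; dropped labels = 2 × 89 = 178.
Actual frame index = 177018 − 178 = 176840.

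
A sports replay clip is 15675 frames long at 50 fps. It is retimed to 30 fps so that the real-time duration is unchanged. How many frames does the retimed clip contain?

9405 frames

Target frames = source frames × (target rate / source rate) = 15675 × (30)/(50) = 15675 × 3/5 = 9405.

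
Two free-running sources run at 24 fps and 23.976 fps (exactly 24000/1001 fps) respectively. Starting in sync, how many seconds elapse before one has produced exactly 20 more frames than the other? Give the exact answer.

5005/6 seconds

The gap grows by |24000/1001 − 24| = 24/1001 frames per second.
Time for a 20-frame gap: 20 ÷ (24/1001) = 5005/6 s.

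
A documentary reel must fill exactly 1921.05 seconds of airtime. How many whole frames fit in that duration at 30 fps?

57631 frames

Frames = 1921.05 × 30 = 115263/2 ≈ 57631.5000.
Complete frames: 57631.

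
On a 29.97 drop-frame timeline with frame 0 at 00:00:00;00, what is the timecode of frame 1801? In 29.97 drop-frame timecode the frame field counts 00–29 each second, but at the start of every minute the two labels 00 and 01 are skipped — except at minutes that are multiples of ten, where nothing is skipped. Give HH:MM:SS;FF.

00:01:00;03

Each 10-minute DF block holds 10 × 60 × 30 − 9 × 2 = 17982 frames. 1801 ÷ 17982 → 0 full blocks, remainder 1801.
Within the partial block the first minute is 1800 frames and each further minute 1798, so 1 further minute boundary passed. Total skipped labels = 18 × 0 + 2 × 1 = 2.
Non-drop label index = 1801 + 2 = 1803; at 30 labels/s that is 00:01:00:03, i.e. DF 00:01:00;03.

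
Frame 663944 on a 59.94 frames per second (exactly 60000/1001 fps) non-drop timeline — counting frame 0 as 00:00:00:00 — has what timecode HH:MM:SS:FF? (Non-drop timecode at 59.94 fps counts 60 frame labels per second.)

663944 ÷ 60 = 11065 full seconds, remainder 44 frames.
11065 s = 3 h 4 min 25 s.
Timecode: 03:04:25:44.

03:04:25:44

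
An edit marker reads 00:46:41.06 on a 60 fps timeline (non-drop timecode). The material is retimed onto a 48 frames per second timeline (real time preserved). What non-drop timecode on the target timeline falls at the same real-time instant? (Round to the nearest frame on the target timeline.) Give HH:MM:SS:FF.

00:46:41:05

Source frame index: (0×3600 + 46×60 + 41) × 60 + 6 = 168066.
Real time: 168066 / (60) = 28011/10 s.
Target frame: (28011/10) × (48) = 672264/5 ≈ 134452.800 → 134453.
At 48 labels/s: frame 134453 → 00:46:41:05.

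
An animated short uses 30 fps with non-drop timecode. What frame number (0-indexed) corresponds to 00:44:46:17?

frame 80597

Total seconds to the label: (0 × 3600 + 44 × 60 + 46) = 2686.
Frame index = 2686 × 30 + 17 = 80597.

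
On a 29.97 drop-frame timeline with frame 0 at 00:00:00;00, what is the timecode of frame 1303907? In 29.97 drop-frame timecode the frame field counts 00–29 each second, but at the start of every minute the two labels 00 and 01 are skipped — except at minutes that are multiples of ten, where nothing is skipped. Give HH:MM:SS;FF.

Ten DF minutes hold 17982 frames, so frame 1303907 lies in block 72 (frames 1294704–1312685) with 9203 frames into that block.
The block's first minute is 1800 frames and the rest 1798 each; 9203 frames reaches minute 5, so 72 × 18 + 5 × 2 = 1306 labels have been skipped so far.
Adding those back, label number 1303907 + 1306 = 1305213 at 30 labels/s is 43507 s + 3 f = 12 h 5 min 7 s frame 3, i.e. 12:05:07;03.

12:05:07;03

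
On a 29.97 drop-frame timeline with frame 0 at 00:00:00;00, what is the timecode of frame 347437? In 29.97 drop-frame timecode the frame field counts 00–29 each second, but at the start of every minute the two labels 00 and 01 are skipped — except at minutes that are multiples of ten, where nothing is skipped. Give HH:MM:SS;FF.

Ten DF minutes hold 17982 frames, so frame 347437 lies in block 19 (frames 341658–359639) with 5779 frames into that block.
The block's first minute is 1800 frames and the rest 1798 each; 5779 frames reaches minute 3, so 19 × 18 + 3 × 2 = 348 labels have been skipped so far.
Adding those back, label number 347437 + 348 = 347785 at 30 labels/s is 11592 s + 25 f = 3 h 13 min 12 s frame 25, i.e. 03:13:12;25.

03:13:12;25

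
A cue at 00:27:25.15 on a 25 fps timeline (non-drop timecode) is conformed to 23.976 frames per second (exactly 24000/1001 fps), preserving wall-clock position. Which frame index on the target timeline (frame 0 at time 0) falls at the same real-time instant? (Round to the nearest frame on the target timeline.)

Source frame index: (0×3600 + 27×60 + 25) × 25 + 15 = 41140.
Real time: 41140 / (25) = 8228/5 s.
Target frame: (8228/5) × (24000/1001) = 3590400/91 ≈ 39454.945 → 39455.

frame 39455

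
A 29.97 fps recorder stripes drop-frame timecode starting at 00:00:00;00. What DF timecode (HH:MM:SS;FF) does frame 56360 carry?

Each 10-minute DF block holds 10 × 60 × 30 − 9 × 2 = 17982 frames. 56360 ÷ 17982 → 3 full blocks, remainder 2414.
Within the partial block the first minute is 1800 frames and each further minute 1798, so 1 further minute boundary passed. Total skipped labels = 18 × 3 + 2 × 1 = 56.
Non-drop label index = 56360 + 56 = 56416; at 30 labels/s that is 00:31:20:16, i.e. DF 00:31:20;16.

00:31:20;16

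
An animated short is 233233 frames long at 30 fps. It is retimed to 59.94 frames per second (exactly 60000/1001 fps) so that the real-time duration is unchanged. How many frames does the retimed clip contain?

466000 frames

Target frames = source frames × (target rate / source rate) = 233233 × (60000/1001)/(30) = 233233 × 2000/1001 = 466000.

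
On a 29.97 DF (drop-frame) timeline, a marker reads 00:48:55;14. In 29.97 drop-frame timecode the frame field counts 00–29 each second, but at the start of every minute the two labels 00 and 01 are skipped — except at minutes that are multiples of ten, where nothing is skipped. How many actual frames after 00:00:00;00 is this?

87976

As if non-drop at 30 labels/s: (0 × 3600 + 48 × 60 + 55) × 30 + 14 = 88064.
Minute boundaries passed: 48; those not divisible by 10: 48 − 4 = 44; dropped labels = 2 × 44 = 88.
Actual frame index = 88064 − 88 = 87976.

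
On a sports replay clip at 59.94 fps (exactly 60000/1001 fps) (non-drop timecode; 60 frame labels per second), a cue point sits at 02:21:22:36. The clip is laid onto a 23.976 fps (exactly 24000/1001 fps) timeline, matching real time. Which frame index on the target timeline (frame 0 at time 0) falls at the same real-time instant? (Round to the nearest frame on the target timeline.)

frame 203582

Source frame index: (2×3600 + 21×60 + 22) × 60 + 36 = 508956.
Real time: 508956 / (60000/1001) = 42455413/5000 s.
Target frame: (42455413/5000) × (24000/1001) = 1017912/5 ≈ 203582.400 → 203582.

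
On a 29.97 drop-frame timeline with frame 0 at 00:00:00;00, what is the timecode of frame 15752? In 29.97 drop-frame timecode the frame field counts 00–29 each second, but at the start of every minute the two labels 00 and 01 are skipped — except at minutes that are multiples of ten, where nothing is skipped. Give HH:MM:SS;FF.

00:08:45;18

Ten DF minutes hold 17982 frames, so frame 15752 lies in block 0 (frames 0–17981) with 15752 frames into that block.
The block's first minute is 1800 frames and the rest 1798 each; 15752 frames reaches minute 8, so 0 × 18 + 8 × 2 = 16 labels have been skipped so far.
Adding those back, label number 15752 + 16 = 15768 at 30 labels/s is 525 s + 18 f = 0 h 8 min 45 s frame 18, i.e. 00:08:45;18.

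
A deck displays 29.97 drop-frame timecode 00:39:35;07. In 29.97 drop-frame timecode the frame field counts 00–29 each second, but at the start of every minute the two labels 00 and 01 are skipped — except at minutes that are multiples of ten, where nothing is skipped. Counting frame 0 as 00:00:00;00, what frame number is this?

Complete 10-minute blocks: 3, each 17982 frames → 53946.
Remaining 9 whole minutes in the current block: 1800 + 8 × 1798 = 16184 frames.
Within the current minute: 35 × 30 + 7 − 2 = 1055 (labels ;00/;01 skipped at this minute). Total = 53946 + 16184 + 1055 = 71185.

71185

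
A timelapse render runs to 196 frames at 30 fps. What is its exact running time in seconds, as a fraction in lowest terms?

98/15 seconds

Running time = 196 ÷ (30) = 196 × 1/30 = 98/15 s.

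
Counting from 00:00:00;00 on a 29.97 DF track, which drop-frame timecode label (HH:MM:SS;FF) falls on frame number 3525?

00:01:57;17

Ten DF minutes hold 17982 frames, so frame 3525 lies in block 0 (frames 0–17981) with 3525 frames into that block.
The block's first minute is 1800 frames and the rest 1798 each; 3525 frames reaches minute 1, so 0 × 18 + 1 × 2 = 2 labels have been skipped so far.
Adding those back, label number 3525 + 2 = 3527 at 30 labels/s is 117 s + 17 f = 0 h 1 min 57 s frame 17, i.e. 00:01:57;17.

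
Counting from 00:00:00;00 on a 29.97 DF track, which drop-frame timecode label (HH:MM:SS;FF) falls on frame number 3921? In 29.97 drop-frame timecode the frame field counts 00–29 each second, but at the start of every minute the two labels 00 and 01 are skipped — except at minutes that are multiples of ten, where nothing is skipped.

00:02:10;25

Ten DF minutes hold 17982 frames, so frame 3921 lies in block 0 (frames 0–17981) with 3921 frames into that block.
The block's first minute is 1800 frames and the rest 1798 each; 3921 frames reaches minute 2, so 0 × 18 + 2 × 2 = 4 labels have been skipped so far.
Adding those back, label number 3921 + 4 = 3925 at 30 labels/s is 130 s + 25 f = 0 h 2 min 10 s frame 25, i.e. 00:02:10;25.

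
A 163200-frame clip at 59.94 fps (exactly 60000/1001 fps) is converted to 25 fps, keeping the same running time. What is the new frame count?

68068 frames

Target frames = source frames × (target rate / source rate) = 163200 × (25)/(60000/1001) = 163200 × 1001/2400 = 68068.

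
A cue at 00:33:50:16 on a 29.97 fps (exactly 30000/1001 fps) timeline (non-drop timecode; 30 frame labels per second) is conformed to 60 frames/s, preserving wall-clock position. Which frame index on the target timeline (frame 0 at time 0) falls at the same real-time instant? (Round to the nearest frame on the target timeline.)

Source frame index: (0×3600 + 33×60 + 50) × 30 + 16 = 60916.
Real time: 60916 / (30000/1001) = 15244229/7500 s.
Target frame: (15244229/7500) × (60) = 15244229/125 ≈ 121953.832 → 121954.

frame 121954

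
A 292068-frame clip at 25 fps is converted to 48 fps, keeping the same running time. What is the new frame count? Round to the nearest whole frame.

560771 frames

Frames at target rate = 292068 × (48) / (25) = 14019264/25 ≈ 560770.560.
Nearest whole frame: 560771.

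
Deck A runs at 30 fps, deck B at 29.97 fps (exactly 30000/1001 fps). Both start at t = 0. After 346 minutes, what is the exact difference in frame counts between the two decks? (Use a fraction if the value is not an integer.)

622800/1001 frames

346 min = 20760 s.
A emits 30 × 20760 = 622800 frames; B emits 30000/1001 × 20760 = 622800000/1001.
Difference = 622800/1001 frames (≈ 622.1778); B is behind A.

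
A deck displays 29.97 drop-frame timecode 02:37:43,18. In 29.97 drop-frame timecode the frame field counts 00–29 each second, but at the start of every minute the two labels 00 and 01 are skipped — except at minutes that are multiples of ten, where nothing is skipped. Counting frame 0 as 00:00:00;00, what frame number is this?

283624

Complete 10-minute blocks: 15, each 17982 frames → 269730.
Remaining 7 whole minutes in the current block: 1800 + 6 × 1798 = 12588 frames.
Within the current minute: 43 × 30 + 18 − 2 = 1306 (labels ;00/;01 skipped at this minute). Total = 269730 + 12588 + 1306 = 283624.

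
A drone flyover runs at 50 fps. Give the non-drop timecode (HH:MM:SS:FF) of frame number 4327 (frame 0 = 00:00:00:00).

00:01:26:27

4327 ÷ 50 = 86 full seconds, remainder 27 frames.
86 s = 0 h 1 min 26 s.
Timecode: 00:01:26:27.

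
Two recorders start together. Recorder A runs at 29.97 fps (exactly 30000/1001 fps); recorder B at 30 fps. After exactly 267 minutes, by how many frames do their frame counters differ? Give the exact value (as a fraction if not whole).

267 min = 16020 s.
A emits 30000/1001 × 16020 = 480600000/1001 frames; B emits 30 × 16020 = 480600.
Difference = 480600/1001 frames (≈ 480.1199); B is ahead of A.

480600/1001 frames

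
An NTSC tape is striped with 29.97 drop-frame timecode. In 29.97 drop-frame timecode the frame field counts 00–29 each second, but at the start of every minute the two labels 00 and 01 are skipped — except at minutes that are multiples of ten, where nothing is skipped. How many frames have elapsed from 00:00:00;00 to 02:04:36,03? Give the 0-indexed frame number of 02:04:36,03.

As if non-drop at 30 labels/s: (2 × 3600 + 4 × 60 + 36) × 30 + 3 = 224283.
Minute boundaries passed: 124; those not divisible by 10: 124 − 12 = 112; dropped labels = 2 × 112 = 224.
Actual frame index = 224283 − 224 = 224059.

224059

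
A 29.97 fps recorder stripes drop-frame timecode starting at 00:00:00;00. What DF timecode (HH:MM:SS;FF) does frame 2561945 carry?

Each 10-minute DF block holds 10 × 60 × 30 − 9 × 2 = 17982 frames. 2561945 ÷ 17982 → 142 full blocks, remainder 8501.
Within the partial block the first minute is 1800 frames and each further minute 1798, so 4 further minute boundaries passed. Total skipped labels = 18 × 142 + 2 × 4 = 2564.
Non-drop label index = 2561945 + 2564 = 2564509; at 30 labels/s that is 23:44:43:19, i.e. DF 23:44:43;19.

23:44:43;19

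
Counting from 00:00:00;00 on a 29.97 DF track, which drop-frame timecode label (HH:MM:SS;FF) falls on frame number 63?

Each 10-minute DF block holds 10 × 60 × 30 − 9 × 2 = 17982 frames. 63 ÷ 17982 → 0 full blocks, remainder 63.
Within the partial block the first minute is 1800 frames and each further minute 1798, so 0 further minute boundaries passed. Total skipped labels = 18 × 0 + 2 × 0 = 0.
Non-drop label index = 63 + 0 = 63; at 30 labels/s that is 00:00:02:03, i.e. DF 00:00:02;03.

00:00:02;03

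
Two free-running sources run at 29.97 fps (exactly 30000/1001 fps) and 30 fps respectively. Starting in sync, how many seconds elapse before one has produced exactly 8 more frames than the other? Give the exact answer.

The gap grows by |30 − 30000/1001| = 30/1001 frames per second.
Time for a 8-frame gap: 8 ÷ (30/1001) = 4004/15 s.

4004/15 seconds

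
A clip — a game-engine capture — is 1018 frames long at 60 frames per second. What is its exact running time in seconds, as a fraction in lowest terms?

509/30 seconds

Running time = 1018 ÷ (60) = 1018 × 1/60 = 509/30 s.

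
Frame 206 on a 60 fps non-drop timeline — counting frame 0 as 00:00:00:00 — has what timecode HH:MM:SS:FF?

00:00:03:26

206 ÷ 60 = 3 full seconds, remainder 26 frames.
3 s = 0 h 0 min 3 s.
Timecode: 00:00:03:26.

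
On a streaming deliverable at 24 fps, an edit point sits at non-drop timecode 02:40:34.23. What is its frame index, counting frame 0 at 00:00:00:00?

frame 231239

Total seconds to the label: (2 × 3600 + 40 × 60 + 34) = 9634.
Frame index = 9634 × 24 + 23 = 231239.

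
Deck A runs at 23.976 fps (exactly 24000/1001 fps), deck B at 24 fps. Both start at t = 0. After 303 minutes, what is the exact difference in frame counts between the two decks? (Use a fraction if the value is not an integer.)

303 min = 18180 s.
A emits 24000/1001 × 18180 = 436320000/1001 frames; B emits 24 × 18180 = 436320.
Difference = 436320/1001 frames (≈ 435.8841); B is ahead of A.

436320/1001 frames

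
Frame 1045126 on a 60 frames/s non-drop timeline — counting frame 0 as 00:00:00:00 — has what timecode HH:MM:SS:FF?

04:50:18:46

1045126 ÷ 60 = 17418 full seconds, remainder 46 frames.
17418 s = 4 h 50 min 18 s.
Timecode: 04:50:18:46.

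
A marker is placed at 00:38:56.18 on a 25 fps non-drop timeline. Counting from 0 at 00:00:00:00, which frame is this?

Total seconds to the label: (0 × 3600 + 38 × 60 + 56) = 2336.
Frame index = 2336 × 25 + 18 = 58418.

frame 58418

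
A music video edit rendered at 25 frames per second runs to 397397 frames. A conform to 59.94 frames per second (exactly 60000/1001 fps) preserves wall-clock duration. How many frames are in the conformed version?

Target frames = source frames × (target rate / source rate) = 397397 × (60000/1001)/(25) = 397397 × 2400/1001 = 952800.

952800 frames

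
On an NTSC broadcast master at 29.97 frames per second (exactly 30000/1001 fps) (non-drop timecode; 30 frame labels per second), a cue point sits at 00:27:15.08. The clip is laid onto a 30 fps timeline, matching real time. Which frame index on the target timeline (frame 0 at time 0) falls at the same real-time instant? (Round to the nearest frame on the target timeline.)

frame 49107

Source frame index: (0×3600 + 27×60 + 15) × 30 + 8 = 49058.
Real time: 49058 / (30000/1001) = 24553529/15000 s.
Target frame: (24553529/15000) × (30) = 24553529/500 ≈ 49107.058 → 49107.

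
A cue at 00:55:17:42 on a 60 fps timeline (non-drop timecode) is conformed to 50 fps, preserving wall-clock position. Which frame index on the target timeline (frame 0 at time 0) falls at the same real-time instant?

Source frame index: (0×3600 + 55×60 + 17) × 60 + 42 = 199062.
Real time: 199062 / (60) = 33177/10 s.
Target frame: (33177/10) × (50) = 165885.

frame 165885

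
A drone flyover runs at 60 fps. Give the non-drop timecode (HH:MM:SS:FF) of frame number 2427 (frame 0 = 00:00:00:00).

2427 ÷ 60 = 40 full seconds, remainder 27 frames.
40 s = 0 h 0 min 40 s.
Timecode: 00:00:40:27.

00:00:40:27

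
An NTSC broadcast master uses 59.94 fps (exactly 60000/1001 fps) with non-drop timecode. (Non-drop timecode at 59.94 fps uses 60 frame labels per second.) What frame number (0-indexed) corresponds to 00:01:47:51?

6471

Total seconds to the label: (0 × 3600 + 1 × 60 + 47) = 107.
Frame index = 107 × 60 + 51 = 6471.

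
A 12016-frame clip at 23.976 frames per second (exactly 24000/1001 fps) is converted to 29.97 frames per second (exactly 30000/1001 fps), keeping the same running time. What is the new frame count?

Target frames = source frames × (target rate / source rate) = 12016 × (30000/1001)/(24000/1001) = 12016 × 5/4 = 15020.

15020 frames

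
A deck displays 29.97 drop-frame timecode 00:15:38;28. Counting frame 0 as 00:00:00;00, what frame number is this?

Complete 10-minute blocks: 1, each 17982 frames → 17982.
Remaining 5 whole minutes in the current block: 1800 + 4 × 1798 = 8992 frames.
Within the current minute: 38 × 30 + 28 − 2 = 1166 (labels ;00/;01 skipped at this minute). Total = 17982 + 8992 + 1166 = 28140.

28140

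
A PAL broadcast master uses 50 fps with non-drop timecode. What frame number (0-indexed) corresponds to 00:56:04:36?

Total seconds to the label: (0 × 3600 + 56 × 60 + 4) = 3364.
Frame index = 3364 × 50 + 36 = 168236.

168236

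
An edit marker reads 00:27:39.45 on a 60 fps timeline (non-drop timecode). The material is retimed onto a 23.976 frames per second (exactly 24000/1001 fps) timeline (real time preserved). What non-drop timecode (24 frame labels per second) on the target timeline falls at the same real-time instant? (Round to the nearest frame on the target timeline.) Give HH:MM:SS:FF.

00:27:38:02

Source frame index: (0×3600 + 27×60 + 39) × 60 + 45 = 99585.
Real time: 99585 / (60) = 6639/4 s.
Target frame: (6639/4) × (24000/1001) = 39834000/1001 ≈ 39794.206 → 39794.
At 24 labels/s: frame 39794 → 00:27:38:02.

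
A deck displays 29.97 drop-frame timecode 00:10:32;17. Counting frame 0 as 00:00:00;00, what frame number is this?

Complete 10-minute blocks: 1, each 17982 frames → 17982.
Remaining 0 whole minutes in the current block: 0 frames.
Within the current minute: 32 × 30 + 17 = 977. Total = 17982 + 0 + 977 = 18959.

18959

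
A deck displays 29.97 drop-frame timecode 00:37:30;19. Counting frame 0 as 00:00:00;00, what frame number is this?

Complete 10-minute blocks: 3, each 17982 frames → 53946.
Remaining 7 whole minutes in the current block: 1800 + 6 × 1798 = 12588 frames.
Within the current minute: 30 × 30 + 19 − 2 = 917 (labels ;00/;01 skipped at this minute). Total = 53946 + 12588 + 917 = 67451.

67451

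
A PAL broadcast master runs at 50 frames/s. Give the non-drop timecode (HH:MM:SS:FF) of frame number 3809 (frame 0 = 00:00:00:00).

3809 ÷ 50 = 76 full seconds, remainder 9 frames.
76 s = 0 h 1 min 16 s.
Timecode: 00:01:16:09.

00:01:16:09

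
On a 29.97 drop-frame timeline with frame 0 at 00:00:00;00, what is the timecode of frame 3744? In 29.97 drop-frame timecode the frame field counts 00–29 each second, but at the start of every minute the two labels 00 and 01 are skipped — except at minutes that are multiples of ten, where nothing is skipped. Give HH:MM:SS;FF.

Each 10-minute DF block holds 10 × 60 × 30 − 9 × 2 = 17982 frames. 3744 ÷ 17982 → 0 full blocks, remainder 3744.
Within the partial block the first minute is 1800 frames and each further minute 1798, so 2 further minute boundaries passed. Total skipped labels = 18 × 0 + 2 × 2 = 4.
Non-drop label index = 3744 + 4 = 3748; at 30 labels/s that is 00:02:04:28, i.e. DF 00:02:04;28.

00:02:04;28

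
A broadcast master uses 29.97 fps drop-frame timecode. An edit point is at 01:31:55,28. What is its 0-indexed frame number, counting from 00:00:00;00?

165314

As if non-drop at 30 labels/s: (1 × 3600 + 31 × 60 + 55) × 30 + 28 = 165478.
Minute boundaries passed: 91; those not divisible by 10: 91 − 9 = 82; dropped labels = 2 × 82 = 164.
Actual frame index = 165478 − 164 = 165314.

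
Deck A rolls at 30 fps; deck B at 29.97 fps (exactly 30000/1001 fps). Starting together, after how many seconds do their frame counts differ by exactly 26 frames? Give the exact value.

13013/15 seconds

The gap grows by |30000/1001 − 30| = 30/1001 frames per second.
Time for a 26-frame gap: 26 ÷ (30/1001) = 13013/15 s.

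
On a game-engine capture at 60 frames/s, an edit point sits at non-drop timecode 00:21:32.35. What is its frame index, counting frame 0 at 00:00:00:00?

Total seconds to the label: (0 × 3600 + 21 × 60 + 32) = 1292.
Frame index = 1292 × 60 + 35 = 77555.

frame 77555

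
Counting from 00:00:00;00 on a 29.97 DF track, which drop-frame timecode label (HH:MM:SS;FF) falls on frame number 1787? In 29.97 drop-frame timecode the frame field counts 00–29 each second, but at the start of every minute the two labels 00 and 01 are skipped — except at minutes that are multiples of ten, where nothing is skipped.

00:00:59;17

Ten DF minutes hold 17982 frames, so frame 1787 lies in block 0 (frames 0–17981) with 1787 frames into that block.
The block's first minute is 1800 frames and the rest 1798 each; 1787 frames reaches minute 0, so 0 × 18 + 0 × 2 = 0 labels have been skipped so far.
Adding those back, label number 1787 + 0 = 1787 at 30 labels/s is 59 s + 17 f = 0 h 0 min 59 s frame 17, i.e. 00:00:59;17.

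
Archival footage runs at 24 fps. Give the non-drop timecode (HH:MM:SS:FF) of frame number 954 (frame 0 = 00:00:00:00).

954 ÷ 24 = 39 full seconds, remainder 18 frames.
39 s = 0 h 0 min 39 s.
Timecode: 00:00:39:18.

00:00:39:18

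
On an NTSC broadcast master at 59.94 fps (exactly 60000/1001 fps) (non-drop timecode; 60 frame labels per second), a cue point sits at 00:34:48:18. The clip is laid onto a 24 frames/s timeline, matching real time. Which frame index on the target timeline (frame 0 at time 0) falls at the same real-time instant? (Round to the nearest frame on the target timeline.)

frame 50169

Source frame index: (0×3600 + 34×60 + 48) × 60 + 18 = 125298.
Real time: 125298 / (60000/1001) = 20903883/10000 s.
Target frame: (20903883/10000) × (24) = 62711649/1250 ≈ 50169.319 → 50169.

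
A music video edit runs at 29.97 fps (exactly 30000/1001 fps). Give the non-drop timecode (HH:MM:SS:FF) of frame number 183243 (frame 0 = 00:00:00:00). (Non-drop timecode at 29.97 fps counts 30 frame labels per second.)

01:41:48:03

183243 ÷ 30 = 6108 full seconds, remainder 3 frames.
6108 s = 1 h 41 min 48 s.
Timecode: 01:41:48:03.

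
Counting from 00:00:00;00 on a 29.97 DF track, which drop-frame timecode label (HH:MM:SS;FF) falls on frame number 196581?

01:49:19;09

Ten DF minutes hold 17982 frames, so frame 196581 lies in block 10 (frames 179820–197801) with 16761 frames into that block.
The block's first minute is 1800 frames and the rest 1798 each; 16761 frames reaches minute 9, so 10 × 18 + 9 × 2 = 198 labels have been skipped so far.
Adding those back, label number 196581 + 198 = 196779 at 30 labels/s is 6559 s + 9 f = 1 h 49 min 19 s frame 9, i.e. 01:49:19;09.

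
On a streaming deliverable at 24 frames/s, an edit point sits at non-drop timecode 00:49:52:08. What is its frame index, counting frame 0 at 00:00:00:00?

Total seconds to the label: (0 × 3600 + 49 × 60 + 52) = 2992.
Frame index = 2992 × 24 + 8 = 71816.

71816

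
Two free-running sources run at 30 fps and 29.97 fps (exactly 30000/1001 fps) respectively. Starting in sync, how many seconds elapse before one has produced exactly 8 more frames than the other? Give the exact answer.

The gap grows by |30000/1001 − 30| = 30/1001 frames per second.
Time for a 8-frame gap: 8 ÷ (30/1001) = 4004/15 s.

4004/15 seconds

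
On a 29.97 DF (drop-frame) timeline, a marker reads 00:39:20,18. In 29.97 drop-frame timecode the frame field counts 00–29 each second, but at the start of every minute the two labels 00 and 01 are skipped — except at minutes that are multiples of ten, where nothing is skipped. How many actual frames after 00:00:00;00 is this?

Complete 10-minute blocks: 3, each 17982 frames → 53946.
Remaining 9 whole minutes in the current block: 1800 + 8 × 1798 = 16184 frames.
Within the current minute: 20 × 30 + 18 − 2 = 616 (labels ;00/;01 skipped at this minute). Total = 53946 + 16184 + 616 = 70746.

70746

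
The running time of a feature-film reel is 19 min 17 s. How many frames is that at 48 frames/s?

55536 frames

19 min 17 s = 1157 s.
Frames = 1157 × 48 = 55536.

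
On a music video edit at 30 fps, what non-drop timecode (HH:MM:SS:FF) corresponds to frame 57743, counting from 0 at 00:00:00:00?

00:32:04:23

57743 ÷ 30 = 1924 full seconds, remainder 23 frames.
1924 s = 0 h 32 min 4 s.
Timecode: 00:32:04:23.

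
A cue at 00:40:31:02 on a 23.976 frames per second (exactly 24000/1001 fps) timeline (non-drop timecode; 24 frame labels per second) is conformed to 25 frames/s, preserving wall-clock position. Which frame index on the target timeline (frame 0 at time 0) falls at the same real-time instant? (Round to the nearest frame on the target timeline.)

Source frame index: (0×3600 + 40×60 + 31) × 24 + 2 = 58346.
Real time: 58346 / (24000/1001) = 29202173/12000 s.
Target frame: (29202173/12000) × (25) = 29202173/480 ≈ 60837.860 → 60838.

frame 60838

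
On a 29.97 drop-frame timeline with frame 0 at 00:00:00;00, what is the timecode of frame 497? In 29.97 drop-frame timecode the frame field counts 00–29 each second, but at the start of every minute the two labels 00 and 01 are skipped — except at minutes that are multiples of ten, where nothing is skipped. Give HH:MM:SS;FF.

00:00:16;17

Each 10-minute DF block holds 10 × 60 × 30 − 9 × 2 = 17982 frames. 497 ÷ 17982 → 0 full blocks, remainder 497.
Within the partial block the first minute is 1800 frames and each further minute 1798, so 0 further minute boundaries passed. Total skipped labels = 18 × 0 + 2 × 0 = 0.
Non-drop label index = 497 + 0 = 497; at 30 labels/s that is 00:00:16:17, i.e. DF 00:00:16;17.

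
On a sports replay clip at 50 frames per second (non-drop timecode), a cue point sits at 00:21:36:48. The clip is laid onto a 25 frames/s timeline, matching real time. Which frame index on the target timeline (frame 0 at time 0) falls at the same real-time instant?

frame 32424

Source frame index: (0×3600 + 21×60 + 36) × 50 + 48 = 64848.
Real time: 64848 / (50) = 32424/25 s.
Target frame: (32424/25) × (25) = 32424.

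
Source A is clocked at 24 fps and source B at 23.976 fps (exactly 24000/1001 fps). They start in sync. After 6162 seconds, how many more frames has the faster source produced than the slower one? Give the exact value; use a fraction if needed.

11376/77 frames

A emits 24 × 6162 = 147888 frames; B emits 24000/1001 × 6162 = 11376000/77.
Difference = 11376/77 frames (≈ 147.7403); B is behind A.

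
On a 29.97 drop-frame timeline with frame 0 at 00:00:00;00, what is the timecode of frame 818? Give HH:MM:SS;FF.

00:00:27;08

Each 10-minute DF block holds 10 × 60 × 30 − 9 × 2 = 17982 frames. 818 ÷ 17982 → 0 full blocks, remainder 818.
Within the partial block the first minute is 1800 frames and each further minute 1798, so 0 further minute boundaries passed. Total skipped labels = 18 × 0 + 2 × 0 = 0.
Non-drop label index = 818 + 0 = 818; at 30 labels/s that is 00:00:27:08, i.e. DF 00:00:27;08.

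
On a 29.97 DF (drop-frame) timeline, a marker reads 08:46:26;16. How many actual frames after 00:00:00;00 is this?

946648

As if non-drop at 30 labels/s: (8 × 3600 + 46 × 60 + 26) × 30 + 16 = 947596.
Minute boundaries passed: 526; those not divisible by 10: 526 − 52 = 474; dropped labels = 2 × 474 = 948.
Actual frame index = 947596 − 948 = 946648.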